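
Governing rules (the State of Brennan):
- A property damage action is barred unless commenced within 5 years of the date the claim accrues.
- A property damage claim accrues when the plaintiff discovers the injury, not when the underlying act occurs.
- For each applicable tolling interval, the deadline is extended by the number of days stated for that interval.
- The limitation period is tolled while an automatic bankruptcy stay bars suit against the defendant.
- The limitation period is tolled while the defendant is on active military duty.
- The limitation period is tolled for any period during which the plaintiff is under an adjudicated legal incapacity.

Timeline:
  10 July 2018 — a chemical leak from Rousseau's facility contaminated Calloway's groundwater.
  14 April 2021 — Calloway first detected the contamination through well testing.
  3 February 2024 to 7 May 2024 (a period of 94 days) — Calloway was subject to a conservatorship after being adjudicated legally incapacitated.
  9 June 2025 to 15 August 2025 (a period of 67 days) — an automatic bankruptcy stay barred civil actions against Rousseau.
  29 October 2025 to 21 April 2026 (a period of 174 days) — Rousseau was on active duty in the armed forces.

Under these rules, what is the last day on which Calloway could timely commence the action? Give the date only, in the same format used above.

15 March 2027

The claim did not accrue until Calloway discovered the injury on 14 April 2021; the 10 July 2018 act date does not start the clock under the stated rule.
The untolled deadline — 5 years after 14 April 2021 — is 14 April 2026.
Because the plaintiff's legal incapacity ran from 3 February 2024 to 7 May 2024, the deadline is extended by 94 days to 17 July 2026.
The period was tolled for 67 days by the automatic bankruptcy stay (9 June 2025 to 15 August 2025), pushing the deadline to 22 September 2026.
The defendant's active military service from 29 October 2025 to 21 April 2026 tolled the period for 174 days, extending the deadline to 15 March 2027.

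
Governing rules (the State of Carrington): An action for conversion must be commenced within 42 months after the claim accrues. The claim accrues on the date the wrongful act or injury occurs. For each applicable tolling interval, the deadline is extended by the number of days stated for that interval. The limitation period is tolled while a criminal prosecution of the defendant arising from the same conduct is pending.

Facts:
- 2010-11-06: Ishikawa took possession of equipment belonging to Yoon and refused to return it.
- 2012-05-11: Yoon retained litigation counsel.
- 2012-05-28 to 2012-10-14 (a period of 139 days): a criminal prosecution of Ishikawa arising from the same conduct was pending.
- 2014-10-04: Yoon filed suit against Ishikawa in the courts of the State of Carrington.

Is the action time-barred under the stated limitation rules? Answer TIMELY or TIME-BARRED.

TIME-BARRED

The claim accrued on 2010-11-06, when the wrongful act occurred.
Adding the 42 months base period to 2010-11-06 gives a deadline of 2014-05-06, before any tolling.
The period was tolled for 139 days by the pending criminal prosecution (2012-05-28 to 2012-10-14), pushing the deadline to 2014-09-22.
None of the other events listed affects the running of the period under the stated rules.
The 2014-10-04 filing falls after the 2014-09-22 deadline; the claim is time-barred.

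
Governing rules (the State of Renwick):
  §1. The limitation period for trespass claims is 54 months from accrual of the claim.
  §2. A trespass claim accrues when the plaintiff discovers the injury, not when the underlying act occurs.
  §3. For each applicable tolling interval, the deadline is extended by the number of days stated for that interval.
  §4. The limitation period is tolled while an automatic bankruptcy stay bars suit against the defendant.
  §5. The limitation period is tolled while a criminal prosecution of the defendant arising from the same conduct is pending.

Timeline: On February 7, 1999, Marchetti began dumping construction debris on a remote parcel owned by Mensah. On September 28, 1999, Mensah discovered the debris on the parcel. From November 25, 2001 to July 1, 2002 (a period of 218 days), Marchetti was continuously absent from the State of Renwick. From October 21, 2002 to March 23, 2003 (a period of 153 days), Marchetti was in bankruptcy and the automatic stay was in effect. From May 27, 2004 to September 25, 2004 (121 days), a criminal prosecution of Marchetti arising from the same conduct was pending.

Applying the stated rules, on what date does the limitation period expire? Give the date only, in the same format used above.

Under the discovery rule, the claim accrued on September 28, 1999, when Mensah discovered the injury — not on the February 7, 1999 date of the underlying act.
The untolled deadline — 54 months after September 28, 1999 — is March 28, 2004.
The automatic bankruptcy stay from October 21, 2002 to March 23, 2003 tolled the period for 153 days, extending the deadline to August 28, 2004.
The pending criminal prosecution from May 27, 2004 to September 25, 2004 tolled the period for 121 days, extending the deadline to December 27, 2004.
The defendant's absence from the jurisdiction from November 25, 2001 to July 1, 2002 does not toll the period, because no stated rule makes the defendant's absence a tolling event.

December 27, 2004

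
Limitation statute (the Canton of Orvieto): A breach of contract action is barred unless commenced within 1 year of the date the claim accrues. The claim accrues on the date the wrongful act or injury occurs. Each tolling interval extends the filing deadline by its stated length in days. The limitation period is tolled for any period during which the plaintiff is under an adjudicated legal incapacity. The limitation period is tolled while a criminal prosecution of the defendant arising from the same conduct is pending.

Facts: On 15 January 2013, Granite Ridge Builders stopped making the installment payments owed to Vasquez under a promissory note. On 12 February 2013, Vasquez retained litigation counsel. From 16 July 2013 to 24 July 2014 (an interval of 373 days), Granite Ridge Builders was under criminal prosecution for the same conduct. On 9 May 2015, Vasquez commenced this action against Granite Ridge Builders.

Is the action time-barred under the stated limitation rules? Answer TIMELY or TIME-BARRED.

TIME-BARRED

The limitation period began to run on 15 January 2013.
Adding the 1 year base period to 15 January 2013 gives a deadline of 15 January 2014, before any tolling.
The period was tolled for 373 days by the pending criminal prosecution (16 July 2013 to 24 July 2014), pushing the deadline to 23 January 2015.
Nothing else in the chronology tolls or restarts the period.
Vasquez filed on 9 May 2015, after the 23 January 2015 deadline, so the action is time-barred.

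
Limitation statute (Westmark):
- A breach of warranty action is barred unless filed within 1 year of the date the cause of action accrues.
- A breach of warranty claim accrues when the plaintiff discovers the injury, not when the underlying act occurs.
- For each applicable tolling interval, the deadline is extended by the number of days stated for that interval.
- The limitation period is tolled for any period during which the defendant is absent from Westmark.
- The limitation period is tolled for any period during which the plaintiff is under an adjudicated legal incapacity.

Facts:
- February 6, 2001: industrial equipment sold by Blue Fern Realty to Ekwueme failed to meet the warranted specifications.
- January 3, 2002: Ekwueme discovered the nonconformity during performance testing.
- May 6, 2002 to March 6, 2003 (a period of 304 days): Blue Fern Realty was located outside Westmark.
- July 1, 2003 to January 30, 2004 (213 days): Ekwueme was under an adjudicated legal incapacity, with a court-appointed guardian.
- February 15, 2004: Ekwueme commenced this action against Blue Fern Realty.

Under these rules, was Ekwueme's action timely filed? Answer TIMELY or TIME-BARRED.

Accrual is tied to discovery, so the period began on January 3, 2002 rather than on February 6, 2001 when the act occurred.
Adding the 1 year base period to January 3, 2002 gives a deadline of January 3, 2003, before any tolling.
The period was tolled for 304 days by the defendant's absence from the jurisdiction (May 6, 2002 to March 6, 2003), pushing the deadline to November 3, 2003.
Because the plaintiff's legal incapacity ran from July 1, 2003 to January 30, 2004, the deadline is extended by 213 days to June 3, 2004.
Ekwueme filed on February 15, 2004, before the June 3, 2004 deadline, so the action is timely.

TIMELY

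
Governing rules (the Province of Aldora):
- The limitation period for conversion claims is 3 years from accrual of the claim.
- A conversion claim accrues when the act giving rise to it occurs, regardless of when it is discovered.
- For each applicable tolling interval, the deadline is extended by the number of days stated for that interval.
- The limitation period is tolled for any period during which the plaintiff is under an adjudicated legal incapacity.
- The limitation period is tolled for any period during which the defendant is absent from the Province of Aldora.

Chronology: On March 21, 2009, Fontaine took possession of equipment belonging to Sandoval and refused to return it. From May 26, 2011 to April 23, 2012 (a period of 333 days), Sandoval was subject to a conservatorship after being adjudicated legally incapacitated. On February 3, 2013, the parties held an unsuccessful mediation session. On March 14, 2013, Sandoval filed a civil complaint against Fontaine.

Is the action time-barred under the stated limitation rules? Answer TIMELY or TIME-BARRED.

The claim accrued on March 21, 2009, when the wrongful act occurred.
3 years from March 21, 2009 is March 21, 2012.
The period was tolled for 333 days by the plaintiff's legal incapacity (May 26, 2011 to April 23, 2012), pushing the deadline to February 17, 2013.
None of the other events listed affects the running of the period under the stated rules.
The March 14, 2013 filing falls after the February 17, 2013 deadline; the claim is time-barred.

TIME-BARRED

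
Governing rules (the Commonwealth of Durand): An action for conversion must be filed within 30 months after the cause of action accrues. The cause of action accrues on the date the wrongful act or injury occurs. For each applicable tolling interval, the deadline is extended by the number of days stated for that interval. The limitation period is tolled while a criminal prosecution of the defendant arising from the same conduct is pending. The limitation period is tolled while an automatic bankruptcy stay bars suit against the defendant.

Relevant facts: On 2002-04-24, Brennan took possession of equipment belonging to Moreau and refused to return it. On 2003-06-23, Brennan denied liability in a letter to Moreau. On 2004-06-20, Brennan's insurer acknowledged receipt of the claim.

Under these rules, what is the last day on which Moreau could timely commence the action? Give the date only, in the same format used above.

2004-10-24

The cause of action accrued on 2002-04-24, the date of the act.
Adding the 30 months base period to 2002-04-24 gives a deadline of 2004-10-24, before any tolling.
The other events in the timeline have no effect on the limitation period under the stated rules.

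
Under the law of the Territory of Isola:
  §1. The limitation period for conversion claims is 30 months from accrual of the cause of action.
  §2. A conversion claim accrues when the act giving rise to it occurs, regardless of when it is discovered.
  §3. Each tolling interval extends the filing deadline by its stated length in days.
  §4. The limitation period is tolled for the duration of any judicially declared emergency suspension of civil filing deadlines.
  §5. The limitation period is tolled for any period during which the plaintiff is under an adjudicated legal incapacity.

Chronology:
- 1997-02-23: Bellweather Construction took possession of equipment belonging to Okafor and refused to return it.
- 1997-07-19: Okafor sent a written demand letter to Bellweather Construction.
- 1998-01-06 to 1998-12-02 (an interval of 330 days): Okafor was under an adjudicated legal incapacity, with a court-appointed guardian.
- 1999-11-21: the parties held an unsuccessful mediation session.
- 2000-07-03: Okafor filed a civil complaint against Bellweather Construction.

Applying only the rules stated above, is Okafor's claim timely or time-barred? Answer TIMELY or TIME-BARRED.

The claim accrued on 1997-02-23, when the wrongful act occurred.
Adding the 30 months base period to 1997-02-23 gives a deadline of 1999-08-23, before any tolling.
The plaintiff's legal incapacity from 1998-01-06 to 1998-12-02 tolled the period for 330 days, extending the deadline to 2000-07-18.
The other events in the timeline have no effect on the limitation period under the stated rules.
The 2000-07-03 filing precedes the 2000-07-18 deadline; the claim is timely.

TIMELY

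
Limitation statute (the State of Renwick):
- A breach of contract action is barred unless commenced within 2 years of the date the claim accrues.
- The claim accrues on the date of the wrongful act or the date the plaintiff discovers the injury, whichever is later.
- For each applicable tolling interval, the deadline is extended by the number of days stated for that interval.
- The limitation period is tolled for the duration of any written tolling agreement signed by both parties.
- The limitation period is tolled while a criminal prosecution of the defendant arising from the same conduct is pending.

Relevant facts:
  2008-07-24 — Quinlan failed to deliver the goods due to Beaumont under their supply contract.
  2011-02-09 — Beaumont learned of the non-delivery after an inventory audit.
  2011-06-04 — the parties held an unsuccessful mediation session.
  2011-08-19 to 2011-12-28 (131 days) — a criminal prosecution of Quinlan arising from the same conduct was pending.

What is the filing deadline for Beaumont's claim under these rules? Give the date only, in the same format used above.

Because discovery on 2011-02-09 post-dates the 2008-07-24 act, accrual under the later-of rule falls on 2011-02-09.
Adding the 2 years base period to 2011-02-09 gives a deadline of 2013-02-09, before any tolling.
The pending criminal prosecution from 2011-08-19 to 2011-12-28 tolled the period for 131 days, extending the deadline to 2013-06-20.
The other events in the timeline have no effect on the limitation period under the stated rules.

2013-06-20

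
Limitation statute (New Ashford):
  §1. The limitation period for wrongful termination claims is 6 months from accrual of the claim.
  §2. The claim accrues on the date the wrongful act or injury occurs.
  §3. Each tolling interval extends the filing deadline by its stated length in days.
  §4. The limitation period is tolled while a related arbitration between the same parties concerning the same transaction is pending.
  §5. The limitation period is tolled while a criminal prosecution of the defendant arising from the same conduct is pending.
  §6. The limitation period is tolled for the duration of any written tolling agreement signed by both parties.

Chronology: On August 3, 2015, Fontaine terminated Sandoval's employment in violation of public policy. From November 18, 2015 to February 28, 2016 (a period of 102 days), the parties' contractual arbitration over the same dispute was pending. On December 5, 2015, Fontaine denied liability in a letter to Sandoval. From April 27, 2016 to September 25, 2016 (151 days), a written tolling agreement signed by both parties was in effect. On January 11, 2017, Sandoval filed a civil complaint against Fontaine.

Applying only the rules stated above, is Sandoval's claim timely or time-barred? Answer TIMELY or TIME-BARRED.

The claim accrued on August 3, 2015, when the wrongful act occurred.
The untolled deadline — 6 months after August 3, 2015 — is February 3, 2016.
The period was tolled for 102 days by the pending related arbitration (November 18, 2015 to February 28, 2016), pushing the deadline to May 15, 2016.
The written tolling agreement from April 27, 2016 to September 25, 2016 tolled the period for 151 days, extending the deadline to October 13, 2016.
The other events in the timeline have no effect on the limitation period under the stated rules.
The January 11, 2017 filing falls after the October 13, 2016 deadline; the claim is time-barred.

TIME-BARRED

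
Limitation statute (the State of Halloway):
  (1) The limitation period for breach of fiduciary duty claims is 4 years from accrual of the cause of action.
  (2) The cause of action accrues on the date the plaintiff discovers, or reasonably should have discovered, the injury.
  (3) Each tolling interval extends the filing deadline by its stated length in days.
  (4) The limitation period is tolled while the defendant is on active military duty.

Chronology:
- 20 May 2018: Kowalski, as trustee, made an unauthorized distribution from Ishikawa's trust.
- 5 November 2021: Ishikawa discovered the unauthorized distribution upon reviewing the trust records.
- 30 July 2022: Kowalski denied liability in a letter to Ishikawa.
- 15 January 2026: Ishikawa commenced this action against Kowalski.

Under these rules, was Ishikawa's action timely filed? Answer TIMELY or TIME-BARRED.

Accrual is tied to discovery, so the period began on 5 November 2021 rather than on 20 May 2018 when the act occurred.
The untolled deadline — 4 years after 5 November 2021 — is 5 November 2025.
None of the other events listed affects the running of the period under the stated rules.
Ishikawa filed on 15 January 2026, after the 5 November 2025 deadline, so the action is time-barred.

TIME-BARRED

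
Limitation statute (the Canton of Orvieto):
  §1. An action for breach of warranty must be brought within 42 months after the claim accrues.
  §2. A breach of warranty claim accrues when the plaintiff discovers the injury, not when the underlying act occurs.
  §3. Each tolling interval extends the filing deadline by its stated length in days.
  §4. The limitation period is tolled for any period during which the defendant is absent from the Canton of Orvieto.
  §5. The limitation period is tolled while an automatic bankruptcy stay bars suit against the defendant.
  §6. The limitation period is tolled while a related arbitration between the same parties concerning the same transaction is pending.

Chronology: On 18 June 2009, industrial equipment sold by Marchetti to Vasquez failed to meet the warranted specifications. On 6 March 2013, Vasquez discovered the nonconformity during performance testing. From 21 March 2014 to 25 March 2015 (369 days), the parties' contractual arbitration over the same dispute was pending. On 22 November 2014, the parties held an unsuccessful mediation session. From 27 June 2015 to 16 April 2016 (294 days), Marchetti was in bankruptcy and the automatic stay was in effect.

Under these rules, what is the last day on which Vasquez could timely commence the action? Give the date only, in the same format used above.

The claim did not accrue until Vasquez discovered the injury on 6 March 2013; the 18 June 2009 act date does not start the clock under the stated rule.
The untolled deadline — 42 months after 6 March 2013 — is 6 September 2016.
Because the pending related arbitration ran from 21 March 2014 to 25 March 2015, the deadline is extended by 369 days to 10 September 2017.
Because the automatic bankruptcy stay ran from 27 June 2015 to 16 April 2016, the deadline is extended by 294 days to 1 July 2018.
The other events in the timeline have no effect on the limitation period under the stated rules.

1 July 2018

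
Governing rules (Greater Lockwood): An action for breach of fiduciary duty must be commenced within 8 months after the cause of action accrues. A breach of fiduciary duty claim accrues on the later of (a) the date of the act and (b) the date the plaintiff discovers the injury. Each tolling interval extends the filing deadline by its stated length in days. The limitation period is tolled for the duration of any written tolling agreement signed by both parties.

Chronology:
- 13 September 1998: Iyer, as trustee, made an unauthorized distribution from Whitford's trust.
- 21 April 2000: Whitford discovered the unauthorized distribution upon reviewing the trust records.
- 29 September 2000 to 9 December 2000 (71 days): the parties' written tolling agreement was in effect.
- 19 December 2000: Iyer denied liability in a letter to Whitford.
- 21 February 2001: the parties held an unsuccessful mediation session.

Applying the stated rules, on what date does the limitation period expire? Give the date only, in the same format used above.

The claim accrued on 21 April 2000 — the later of the 13 September 1998 act and the 21 April 2000 discovery.
8 months from 21 April 2000 is 21 December 2000.
Because the written tolling agreement ran from 29 September 2000 to 9 December 2000, the deadline is extended by 71 days to 2 March 2001.
Nothing else in the chronology tolls or restarts the period.

2 March 2001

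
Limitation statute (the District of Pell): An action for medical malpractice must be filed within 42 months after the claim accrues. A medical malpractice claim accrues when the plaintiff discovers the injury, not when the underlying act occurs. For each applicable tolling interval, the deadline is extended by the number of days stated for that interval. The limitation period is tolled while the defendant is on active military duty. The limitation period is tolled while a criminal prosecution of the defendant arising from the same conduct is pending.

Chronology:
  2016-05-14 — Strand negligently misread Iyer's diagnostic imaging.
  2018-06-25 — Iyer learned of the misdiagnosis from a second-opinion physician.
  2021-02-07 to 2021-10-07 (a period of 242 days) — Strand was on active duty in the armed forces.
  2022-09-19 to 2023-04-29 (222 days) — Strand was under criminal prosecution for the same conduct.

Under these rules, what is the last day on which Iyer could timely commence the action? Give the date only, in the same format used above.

The claim did not accrue until Iyer discovered the injury on 2018-06-25; the 2016-05-14 act date does not start the clock under the stated rule.
Adding the 42 months base period to 2018-06-25 gives a deadline of 2021-12-25, before any tolling.
Because the defendant's active military service ran from 2021-02-07 to 2021-10-07, the deadline is extended by 242 days to 2022-08-24.
The pending criminal prosecution from 2022-09-19 to 2023-04-29 began after the period had already run on 2022-08-24, so it has no tolling effect.

2022-08-24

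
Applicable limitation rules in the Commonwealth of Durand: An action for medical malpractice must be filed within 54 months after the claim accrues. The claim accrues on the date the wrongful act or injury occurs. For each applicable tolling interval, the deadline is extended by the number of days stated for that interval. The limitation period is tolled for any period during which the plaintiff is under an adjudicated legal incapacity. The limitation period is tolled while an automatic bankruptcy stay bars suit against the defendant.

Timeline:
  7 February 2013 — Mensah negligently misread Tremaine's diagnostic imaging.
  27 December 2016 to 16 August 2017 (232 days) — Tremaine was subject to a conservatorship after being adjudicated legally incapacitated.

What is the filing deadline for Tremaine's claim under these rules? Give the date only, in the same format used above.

The limitation period began to run on 7 February 2013.
54 months from 7 February 2013 is 7 August 2017.
Because the plaintiff's legal incapacity ran from 27 December 2016 to 16 August 2017, the deadline is extended by 232 days to 27 March 2018.

27 March 2018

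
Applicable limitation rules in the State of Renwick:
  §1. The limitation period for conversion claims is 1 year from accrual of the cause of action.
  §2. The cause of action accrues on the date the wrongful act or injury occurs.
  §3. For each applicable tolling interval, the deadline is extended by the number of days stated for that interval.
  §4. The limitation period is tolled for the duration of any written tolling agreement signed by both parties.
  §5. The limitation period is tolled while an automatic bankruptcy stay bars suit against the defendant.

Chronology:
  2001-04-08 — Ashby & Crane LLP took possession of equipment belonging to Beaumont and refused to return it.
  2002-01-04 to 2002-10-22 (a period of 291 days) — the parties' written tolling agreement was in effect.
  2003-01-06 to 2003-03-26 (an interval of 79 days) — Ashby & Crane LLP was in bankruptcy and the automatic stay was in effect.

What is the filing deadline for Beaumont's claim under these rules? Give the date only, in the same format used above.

2003-04-13

The limitation period began to run on 2001-04-08.
The untolled deadline — 1 year after 2001-04-08 — is 2002-04-08.
Because the written tolling agreement ran from 2002-01-04 to 2002-10-22, the deadline is extended by 291 days to 2003-01-24.
The period was tolled for 79 days by the automatic bankruptcy stay (2003-01-06 to 2003-03-26), pushing the deadline to 2003-04-13.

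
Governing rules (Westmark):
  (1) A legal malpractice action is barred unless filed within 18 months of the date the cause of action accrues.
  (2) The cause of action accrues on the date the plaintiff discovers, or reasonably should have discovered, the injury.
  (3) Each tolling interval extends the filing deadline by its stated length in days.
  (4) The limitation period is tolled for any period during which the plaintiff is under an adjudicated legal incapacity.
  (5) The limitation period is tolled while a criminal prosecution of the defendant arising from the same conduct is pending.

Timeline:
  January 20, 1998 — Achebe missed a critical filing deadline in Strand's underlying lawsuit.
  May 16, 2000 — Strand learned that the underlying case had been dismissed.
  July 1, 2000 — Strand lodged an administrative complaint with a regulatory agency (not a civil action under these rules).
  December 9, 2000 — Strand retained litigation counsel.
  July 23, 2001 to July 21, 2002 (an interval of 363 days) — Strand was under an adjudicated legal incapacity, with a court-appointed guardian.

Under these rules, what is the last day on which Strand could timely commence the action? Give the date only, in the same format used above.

November 14, 2002

Accrual is tied to discovery, so the period began on May 16, 2000 rather than on January 20, 1998 when the act occurred.
Adding the 18 months base period to May 16, 2000 gives a deadline of November 16, 2001, before any tolling.
The period was tolled for 363 days by the plaintiff's legal incapacity (July 23, 2001 to July 21, 2002), pushing the deadline to November 14, 2002.
Nothing else in the chronology tolls or restarts the period.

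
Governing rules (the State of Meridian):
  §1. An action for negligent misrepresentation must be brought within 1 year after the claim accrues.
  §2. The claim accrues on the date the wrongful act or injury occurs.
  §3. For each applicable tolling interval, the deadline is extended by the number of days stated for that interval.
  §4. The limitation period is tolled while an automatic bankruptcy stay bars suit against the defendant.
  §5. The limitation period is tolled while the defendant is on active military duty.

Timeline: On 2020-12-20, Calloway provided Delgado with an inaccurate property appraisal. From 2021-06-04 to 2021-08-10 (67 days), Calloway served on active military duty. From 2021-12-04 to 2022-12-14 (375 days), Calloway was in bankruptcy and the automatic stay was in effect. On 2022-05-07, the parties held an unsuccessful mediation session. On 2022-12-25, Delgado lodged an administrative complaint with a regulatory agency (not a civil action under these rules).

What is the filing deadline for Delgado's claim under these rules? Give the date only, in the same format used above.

2023-03-07

The claim accrued on 2020-12-20, when the wrongful act occurred.
The untolled deadline — 1 year after 2020-12-20 — is 2021-12-20.
The period was tolled for 67 days by the defendant's active military service (2021-06-04 to 2021-08-10), pushing the deadline to 2022-02-25.
The period was tolled for 375 days by the automatic bankruptcy stay (2021-12-04 to 2022-12-14), pushing the deadline to 2023-03-07.
The other events in the timeline have no effect on the limitation period under the stated rules.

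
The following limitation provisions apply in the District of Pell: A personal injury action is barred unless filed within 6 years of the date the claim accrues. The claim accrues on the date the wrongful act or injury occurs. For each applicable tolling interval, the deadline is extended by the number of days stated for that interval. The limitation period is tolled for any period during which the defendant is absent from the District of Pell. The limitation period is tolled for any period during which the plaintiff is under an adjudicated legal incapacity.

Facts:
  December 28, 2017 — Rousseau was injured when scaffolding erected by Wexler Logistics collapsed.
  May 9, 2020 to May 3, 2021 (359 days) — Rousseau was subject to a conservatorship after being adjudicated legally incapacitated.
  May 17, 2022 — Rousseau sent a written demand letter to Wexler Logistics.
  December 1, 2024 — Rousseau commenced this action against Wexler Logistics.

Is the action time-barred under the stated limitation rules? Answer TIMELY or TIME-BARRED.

TIMELY

The claim accrued on December 28, 2017, the date of the act.
6 years from December 28, 2017 is December 28, 2023.
Because the plaintiff's legal incapacity ran from May 9, 2020 to May 3, 2021, the deadline is extended by 359 days to December 21, 2024.
Nothing else in the chronology tolls or restarts the period.
Rousseau filed on December 1, 2024, before the December 21, 2024 deadline, so the action is timely.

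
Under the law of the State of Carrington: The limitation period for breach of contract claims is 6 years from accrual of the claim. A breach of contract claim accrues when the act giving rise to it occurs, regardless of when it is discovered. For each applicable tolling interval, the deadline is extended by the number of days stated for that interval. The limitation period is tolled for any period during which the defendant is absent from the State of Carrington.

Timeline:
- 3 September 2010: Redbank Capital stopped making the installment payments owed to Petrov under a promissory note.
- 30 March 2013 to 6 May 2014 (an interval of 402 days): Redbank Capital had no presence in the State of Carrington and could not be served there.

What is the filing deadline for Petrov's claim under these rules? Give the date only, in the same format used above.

The limitation period began to run on 3 September 2010.
6 years from 3 September 2010 is 3 September 2016.
Because the defendant's absence from the jurisdiction ran from 30 March 2013 to 6 May 2014, the deadline is extended by 402 days to 10 October 2017.

10 October 2017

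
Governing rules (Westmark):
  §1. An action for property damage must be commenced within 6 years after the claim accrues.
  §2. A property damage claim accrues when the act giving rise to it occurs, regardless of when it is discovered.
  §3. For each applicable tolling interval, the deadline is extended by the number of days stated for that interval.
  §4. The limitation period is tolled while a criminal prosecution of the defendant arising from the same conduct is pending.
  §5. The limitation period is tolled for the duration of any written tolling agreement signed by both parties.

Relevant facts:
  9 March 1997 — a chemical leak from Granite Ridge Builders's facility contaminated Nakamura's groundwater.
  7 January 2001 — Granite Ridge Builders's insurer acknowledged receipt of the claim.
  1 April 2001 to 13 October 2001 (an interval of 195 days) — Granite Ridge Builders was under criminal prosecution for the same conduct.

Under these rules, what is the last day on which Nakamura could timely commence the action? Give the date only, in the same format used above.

20 September 2003

The claim accrued on 9 March 1997, when the wrongful act occurred.
6 years from 9 March 1997 is 9 March 2003.
The pending criminal prosecution from 1 April 2001 to 13 October 2001 tolled the period for 195 days, extending the deadline to 20 September 2003.
Nothing else in the chronology tolls or restarts the period.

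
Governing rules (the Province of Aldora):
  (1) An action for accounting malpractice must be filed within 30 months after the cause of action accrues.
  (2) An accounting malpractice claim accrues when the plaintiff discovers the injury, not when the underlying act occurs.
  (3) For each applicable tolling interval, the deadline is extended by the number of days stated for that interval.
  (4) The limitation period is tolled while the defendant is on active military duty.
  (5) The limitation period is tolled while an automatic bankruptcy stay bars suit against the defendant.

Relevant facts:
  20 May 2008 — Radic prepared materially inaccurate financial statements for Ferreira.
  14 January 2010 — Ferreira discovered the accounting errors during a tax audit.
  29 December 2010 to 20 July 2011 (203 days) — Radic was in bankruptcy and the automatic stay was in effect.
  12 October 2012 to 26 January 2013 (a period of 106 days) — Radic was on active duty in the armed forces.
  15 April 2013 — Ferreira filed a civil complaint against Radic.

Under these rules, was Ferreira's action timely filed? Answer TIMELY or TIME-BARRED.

TIMELY

The claim did not accrue until Ferreira discovered the injury on 14 January 2010; the 20 May 2008 act date does not start the clock under the stated rule.
Adding the 30 months base period to 14 January 2010 gives a deadline of 14 July 2012, before any tolling.
The automatic bankruptcy stay from 29 December 2010 to 20 July 2011 tolled the period for 203 days, extending the deadline to 2 February 2013.
The period was tolled for 106 days by the defendant's active military service (12 October 2012 to 26 January 2013), pushing the deadline to 19 May 2013.
The 15 April 2013 filing precedes the 19 May 2013 deadline; the claim is timely.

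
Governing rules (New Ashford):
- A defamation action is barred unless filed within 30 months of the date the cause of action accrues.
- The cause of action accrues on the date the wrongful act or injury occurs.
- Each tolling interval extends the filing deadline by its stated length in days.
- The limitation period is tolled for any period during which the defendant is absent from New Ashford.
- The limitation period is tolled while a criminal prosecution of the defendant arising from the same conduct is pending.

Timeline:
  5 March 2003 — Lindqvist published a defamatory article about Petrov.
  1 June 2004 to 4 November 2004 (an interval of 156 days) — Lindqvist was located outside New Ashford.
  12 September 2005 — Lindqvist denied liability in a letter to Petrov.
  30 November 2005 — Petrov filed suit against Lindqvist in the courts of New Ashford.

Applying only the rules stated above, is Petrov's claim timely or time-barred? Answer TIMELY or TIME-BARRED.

The cause of action accrued on 5 March 2003, the date of the act.
Adding the 30 months base period to 5 March 2003 gives a deadline of 5 September 2005, before any tolling.
The defendant's absence from the jurisdiction from 1 June 2004 to 4 November 2004 tolled the period for 156 days, extending the deadline to 8 February 2006.
Nothing else in the chronology tolls or restarts the period.
The 30 November 2005 filing precedes the 8 February 2006 deadline; the claim is timely.

TIMELY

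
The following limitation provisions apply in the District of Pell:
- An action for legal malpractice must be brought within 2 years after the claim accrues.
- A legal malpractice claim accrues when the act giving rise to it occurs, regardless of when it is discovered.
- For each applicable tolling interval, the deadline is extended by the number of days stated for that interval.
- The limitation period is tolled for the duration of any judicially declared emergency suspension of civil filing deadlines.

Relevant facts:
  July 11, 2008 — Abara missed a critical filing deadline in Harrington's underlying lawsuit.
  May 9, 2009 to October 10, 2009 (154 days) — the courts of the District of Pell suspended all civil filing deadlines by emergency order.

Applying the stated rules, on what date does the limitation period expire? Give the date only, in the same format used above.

The claim accrued on July 11, 2008, the date of the act.
2 years from July 11, 2008 is July 11, 2010.
Because the emergency suspension of filing deadlines ran from May 9, 2009 to October 10, 2009, the deadline is extended by 154 days to December 12, 2010.

December 12, 2010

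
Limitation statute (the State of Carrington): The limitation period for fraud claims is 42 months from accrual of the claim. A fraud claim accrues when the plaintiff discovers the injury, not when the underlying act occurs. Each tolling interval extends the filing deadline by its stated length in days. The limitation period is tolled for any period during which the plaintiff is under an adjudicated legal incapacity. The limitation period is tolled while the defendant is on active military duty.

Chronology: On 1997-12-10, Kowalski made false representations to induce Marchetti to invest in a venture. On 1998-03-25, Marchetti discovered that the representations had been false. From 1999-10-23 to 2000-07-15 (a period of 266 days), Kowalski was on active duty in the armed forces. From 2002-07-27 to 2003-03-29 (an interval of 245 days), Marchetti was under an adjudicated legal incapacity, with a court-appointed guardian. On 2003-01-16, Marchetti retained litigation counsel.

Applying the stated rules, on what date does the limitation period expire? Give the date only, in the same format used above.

The claim did not accrue until Marchetti discovered the injury on 1998-03-25; the 1997-12-10 act date does not start the clock under the stated rule.
The untolled deadline — 42 months after 1998-03-25 — is 2001-09-25.
Because the defendant's active military service ran from 1999-10-23 to 2000-07-15, the deadline is extended by 266 days to 2002-06-18.
By the time the plaintiff's legal incapacity began on 2002-07-27, the limitation period had already expired on 2002-06-18; that interval cannot revive it.
The other events in the timeline have no effect on the limitation period under the stated rules.

2002-06-18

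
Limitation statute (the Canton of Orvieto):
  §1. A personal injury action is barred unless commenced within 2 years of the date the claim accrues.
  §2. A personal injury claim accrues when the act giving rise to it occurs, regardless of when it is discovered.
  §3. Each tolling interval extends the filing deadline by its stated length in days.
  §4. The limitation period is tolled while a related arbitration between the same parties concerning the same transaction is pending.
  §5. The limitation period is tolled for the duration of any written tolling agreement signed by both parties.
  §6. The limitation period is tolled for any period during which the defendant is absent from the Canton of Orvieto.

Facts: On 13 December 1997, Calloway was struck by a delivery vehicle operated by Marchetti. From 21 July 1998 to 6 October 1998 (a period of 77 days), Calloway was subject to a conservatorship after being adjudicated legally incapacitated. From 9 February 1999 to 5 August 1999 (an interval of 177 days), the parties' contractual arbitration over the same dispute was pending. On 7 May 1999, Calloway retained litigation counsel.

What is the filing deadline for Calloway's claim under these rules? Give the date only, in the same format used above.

The claim accrued on 13 December 1997, when the wrongful act occurred.
The untolled deadline — 2 years after 13 December 1997 — is 13 December 1999.
Because the pending related arbitration ran from 9 February 1999 to 5 August 1999, the deadline is extended by 177 days to 7 June 2000.
No stated provision tolls the period for the plaintiff's incapacity, so the interval from 21 July 1998 to 6 October 1998 has no effect on the deadline.
The other events in the timeline have no effect on the limitation period under the stated rules.

7 June 2000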